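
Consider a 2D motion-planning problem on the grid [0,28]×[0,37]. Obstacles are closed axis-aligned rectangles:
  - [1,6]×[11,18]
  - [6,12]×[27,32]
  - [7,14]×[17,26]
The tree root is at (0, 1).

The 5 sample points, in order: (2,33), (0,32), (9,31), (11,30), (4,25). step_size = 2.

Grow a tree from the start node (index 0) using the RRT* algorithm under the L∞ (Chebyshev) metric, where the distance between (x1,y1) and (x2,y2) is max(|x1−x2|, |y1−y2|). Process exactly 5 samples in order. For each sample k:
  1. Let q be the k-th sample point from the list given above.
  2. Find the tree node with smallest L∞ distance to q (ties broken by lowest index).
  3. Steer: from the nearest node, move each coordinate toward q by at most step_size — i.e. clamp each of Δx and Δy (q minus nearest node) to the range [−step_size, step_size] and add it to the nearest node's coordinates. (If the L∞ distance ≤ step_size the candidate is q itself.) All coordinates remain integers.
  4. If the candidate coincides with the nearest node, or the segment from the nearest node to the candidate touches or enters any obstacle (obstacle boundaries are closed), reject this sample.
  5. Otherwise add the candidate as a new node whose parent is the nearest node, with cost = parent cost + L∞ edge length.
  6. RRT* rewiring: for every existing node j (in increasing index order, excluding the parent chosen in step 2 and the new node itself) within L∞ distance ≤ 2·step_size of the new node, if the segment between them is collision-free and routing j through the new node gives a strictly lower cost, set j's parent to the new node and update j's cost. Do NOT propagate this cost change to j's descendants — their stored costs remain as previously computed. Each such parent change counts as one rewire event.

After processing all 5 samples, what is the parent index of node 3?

1. q=(2,33) nearest=0 d=32 new=(2,3) → add node 1 parent=0 cost=2
2. q=(0,32) nearest=1 d=29 new=(0,5) → add node 2 parent=1 cost=4
3. q=(9,31) nearest=2 d=26 new=(2,7) → add node 3 parent=2 cost=6
4. q=(11,30) nearest=3 d=23 new=(4,9) → add node 4 parent=3 cost=8
5. q=(4,25) nearest=4 d=16 new=(4,11) → blocked by [1,6]×[11,18], reject

Parent of node 3: 2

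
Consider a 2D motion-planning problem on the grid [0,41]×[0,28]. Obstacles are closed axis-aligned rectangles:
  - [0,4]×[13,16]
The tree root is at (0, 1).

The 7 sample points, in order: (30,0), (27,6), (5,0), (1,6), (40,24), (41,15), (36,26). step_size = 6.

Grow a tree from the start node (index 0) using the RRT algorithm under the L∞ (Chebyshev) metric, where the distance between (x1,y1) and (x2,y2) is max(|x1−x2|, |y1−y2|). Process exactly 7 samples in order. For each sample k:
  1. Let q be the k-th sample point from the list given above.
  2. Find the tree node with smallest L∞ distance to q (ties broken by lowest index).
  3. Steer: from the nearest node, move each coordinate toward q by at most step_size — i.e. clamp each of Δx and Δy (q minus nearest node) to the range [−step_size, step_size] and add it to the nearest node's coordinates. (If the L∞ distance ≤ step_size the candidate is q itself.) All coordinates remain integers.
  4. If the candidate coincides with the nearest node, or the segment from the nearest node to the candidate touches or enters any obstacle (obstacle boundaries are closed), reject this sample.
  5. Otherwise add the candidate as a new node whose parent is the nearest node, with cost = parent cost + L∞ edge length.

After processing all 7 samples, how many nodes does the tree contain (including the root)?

1. q=(30,0) nearest=0 d=30 new=(6,0) → add node 1 parent=0 cost=6
2. q=(27,6) nearest=1 d=21 new=(12,6) → add node 2 parent=1 cost=12
3. q=(5,0) nearest=1 d=1 new=(5,0) → add node 3 parent=1 cost=7
4. q=(1,6) nearest=0 d=5 new=(1,6) → add node 4 parent=0 cost=5
5. q=(40,24) nearest=2 d=28 new=(18,12) → add node 5 parent=2 cost=18
6. q=(41,15) nearest=5 d=23 new=(24,15) → add node 6 parent=5 cost=24
7. q=(36,26) nearest=6 d=12 new=(30,21) → add node 7 parent=6 cost=30

Node count: 8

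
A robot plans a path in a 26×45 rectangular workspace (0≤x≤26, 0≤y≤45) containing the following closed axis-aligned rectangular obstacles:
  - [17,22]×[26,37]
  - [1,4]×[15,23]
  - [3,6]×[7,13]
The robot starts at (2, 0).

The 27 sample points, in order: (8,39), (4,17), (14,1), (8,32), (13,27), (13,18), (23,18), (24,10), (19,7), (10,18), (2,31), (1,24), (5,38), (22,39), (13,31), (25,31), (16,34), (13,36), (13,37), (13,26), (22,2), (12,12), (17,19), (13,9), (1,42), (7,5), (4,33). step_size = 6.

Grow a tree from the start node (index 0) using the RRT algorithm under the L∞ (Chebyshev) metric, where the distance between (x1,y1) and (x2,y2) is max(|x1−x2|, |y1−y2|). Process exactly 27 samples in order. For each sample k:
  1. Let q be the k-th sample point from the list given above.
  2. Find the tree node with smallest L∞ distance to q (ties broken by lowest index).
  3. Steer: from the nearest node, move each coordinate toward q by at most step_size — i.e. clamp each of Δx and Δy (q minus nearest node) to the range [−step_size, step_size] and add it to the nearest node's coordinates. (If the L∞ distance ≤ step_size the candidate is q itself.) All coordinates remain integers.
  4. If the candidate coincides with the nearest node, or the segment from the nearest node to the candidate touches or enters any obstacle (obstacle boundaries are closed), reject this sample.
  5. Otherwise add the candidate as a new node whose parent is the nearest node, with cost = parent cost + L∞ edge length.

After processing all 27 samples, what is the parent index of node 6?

Parent of node 6: 5

1. q=(8,39) nearest=0 d=39 new=(8,6) → add node 1 parent=0 cost=6
2. q=(4,17) nearest=1 d=11 new=(4,12) → blocked by [3,6]×[7,13], reject
3. q=(14,1) nearest=1 d=6 new=(14,1) → add node 2 parent=1 cost=12
4. q=(8,32) nearest=1 d=26 new=(8,12) → add node 3 parent=1 cost=12
5. q=(13,27) nearest=3 d=15 new=(13,18) → add node 4 parent=3 cost=18
6. q=(13,18) nearest=4 d=0 → coincident, reject
7. q=(23,18) nearest=4 d=10 new=(19,18) → add node 5 parent=4 cost=24
8. q=(24,10) nearest=5 d=8 new=(24,12) → add node 6 parent=5 cost=30
9. q=(19,7) nearest=6 d=5 new=(19,7) → add node 7 parent=6 cost=35
10. q=(10,18) nearest=4 d=3 new=(10,18) → add node 8 parent=4 cost=21
11. q=(2,31) nearest=4 d=13 new=(7,24) → add node 9 parent=4 cost=24
12. q=(1,24) nearest=9 d=6 new=(1,24) → add node 10 parent=9 cost=30
13. q=(5,38) nearest=9 d=14 new=(5,30) → add node 11 parent=9 cost=30
14. q=(22,39) nearest=9 d=15 new=(13,30) → add node 12 parent=9 cost=30
15. q=(13,31) nearest=12 d=1 new=(13,31) → add node 13 parent=12 cost=31
16. q=(25,31) nearest=12 d=12 new=(19,31) → blocked by [17,22]×[26,37], reject
17. q=(16,34) nearest=13 d=3 new=(16,34) → add node 14 parent=13 cost=34
18. q=(13,36) nearest=14 d=3 new=(13,36) → add node 15 parent=14 cost=37
19. q=(13,37) nearest=15 d=1 new=(13,37) → add node 16 parent=15 cost=38
20. q=(13,26) nearest=12 d=4 new=(13,26) → add node 17 parent=12 cost=34
21. q=(22,2) nearest=7 d=5 new=(22,2) → add node 18 parent=7 cost=40
22. q=(12,12) nearest=3 d=4 new=(12,12) → add node 19 parent=3 cost=16
23. q=(17,19) nearest=5 d=2 new=(17,19) → add node 20 parent=5 cost=26
24. q=(13,9) nearest=19 d=3 new=(13,9) → add node 21 parent=19 cost=19
25. q=(1,42) nearest=11 d=12 new=(1,36) → add node 22 parent=11 cost=36
26. q=(7,5) nearest=1 d=1 new=(7,5) → add node 23 parent=1 cost=7
27. q=(4,33) nearest=11 d=3 new=(4,33) → add node 24 parent=11 cost=33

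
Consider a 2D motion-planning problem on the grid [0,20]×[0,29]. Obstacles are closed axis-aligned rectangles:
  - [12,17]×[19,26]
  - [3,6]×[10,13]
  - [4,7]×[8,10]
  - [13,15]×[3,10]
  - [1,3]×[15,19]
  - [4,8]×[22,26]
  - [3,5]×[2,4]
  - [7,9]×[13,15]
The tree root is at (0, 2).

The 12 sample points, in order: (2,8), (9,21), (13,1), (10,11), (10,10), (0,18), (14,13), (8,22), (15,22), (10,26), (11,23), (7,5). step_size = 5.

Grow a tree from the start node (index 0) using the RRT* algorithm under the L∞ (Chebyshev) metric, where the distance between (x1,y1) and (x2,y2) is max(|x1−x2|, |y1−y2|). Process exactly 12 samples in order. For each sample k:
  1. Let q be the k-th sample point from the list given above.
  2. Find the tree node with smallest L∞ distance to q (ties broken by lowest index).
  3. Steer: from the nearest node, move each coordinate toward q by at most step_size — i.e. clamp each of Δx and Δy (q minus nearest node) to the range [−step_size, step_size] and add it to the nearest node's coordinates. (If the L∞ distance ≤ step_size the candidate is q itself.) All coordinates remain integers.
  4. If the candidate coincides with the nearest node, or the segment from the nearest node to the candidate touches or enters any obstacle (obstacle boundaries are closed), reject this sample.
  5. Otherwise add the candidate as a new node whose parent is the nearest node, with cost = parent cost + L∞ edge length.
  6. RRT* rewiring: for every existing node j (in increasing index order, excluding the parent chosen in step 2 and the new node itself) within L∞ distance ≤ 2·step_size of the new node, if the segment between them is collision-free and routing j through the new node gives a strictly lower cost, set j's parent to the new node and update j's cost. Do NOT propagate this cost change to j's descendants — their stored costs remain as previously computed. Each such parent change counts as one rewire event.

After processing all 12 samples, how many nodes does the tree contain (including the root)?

1. q=(2,8) nearest=0 d=6 new=(2,7) → add node 1 parent=0 cost=5
2. q=(9,21) nearest=1 d=14 new=(7,12) → blocked by [3,6]×[10,13], reject
3. q=(13,1) nearest=1 d=11 new=(7,2) → blocked by [3,5]×[2,4], reject
4. q=(10,11) nearest=1 d=8 new=(7,11) → blocked by [3,6]×[10,13], reject
5. q=(10,10) nearest=1 d=8 new=(7,10) → blocked by [4,7]×[8,10], reject
6. q=(0,18) nearest=1 d=11 new=(0,12) → add node 2 parent=1 cost=10
7. q=(14,13) nearest=1 d=12 new=(7,12) → blocked by [3,6]×[10,13], reject
8. q=(8,22) nearest=2 d=10 new=(5,17) → blocked by [1,3]×[15,19], reject
9. q=(15,22) nearest=1 d=15 new=(7,12) → blocked by [3,6]×[10,13], reject
10. q=(10,26) nearest=2 d=14 new=(5,17) → blocked by [1,3]×[15,19], reject
11. q=(11,23) nearest=2 d=11 new=(5,17) → blocked by [1,3]×[15,19], reject
12. q=(7,5) nearest=1 d=5 new=(7,5) → add node 3 parent=1 cost=10

Node count: 4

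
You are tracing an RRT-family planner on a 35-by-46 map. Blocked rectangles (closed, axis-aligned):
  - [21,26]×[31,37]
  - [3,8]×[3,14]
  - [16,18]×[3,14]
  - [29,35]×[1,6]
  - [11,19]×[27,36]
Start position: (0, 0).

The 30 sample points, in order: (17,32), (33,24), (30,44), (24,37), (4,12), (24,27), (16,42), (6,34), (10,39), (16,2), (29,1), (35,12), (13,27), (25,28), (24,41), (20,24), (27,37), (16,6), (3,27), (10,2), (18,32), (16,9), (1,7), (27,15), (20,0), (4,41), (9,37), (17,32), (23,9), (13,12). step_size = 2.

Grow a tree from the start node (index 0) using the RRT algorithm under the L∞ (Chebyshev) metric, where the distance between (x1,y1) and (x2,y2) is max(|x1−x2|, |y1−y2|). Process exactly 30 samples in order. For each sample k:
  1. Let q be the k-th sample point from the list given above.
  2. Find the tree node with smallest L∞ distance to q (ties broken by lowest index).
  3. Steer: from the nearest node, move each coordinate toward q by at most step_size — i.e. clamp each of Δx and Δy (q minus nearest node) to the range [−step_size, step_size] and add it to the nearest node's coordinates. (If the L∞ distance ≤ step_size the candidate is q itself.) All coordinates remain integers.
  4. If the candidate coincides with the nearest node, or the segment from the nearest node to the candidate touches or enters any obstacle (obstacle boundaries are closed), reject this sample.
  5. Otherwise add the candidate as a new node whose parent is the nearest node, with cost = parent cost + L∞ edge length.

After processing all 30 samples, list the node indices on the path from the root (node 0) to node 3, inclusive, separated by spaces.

Path: 0 1 2 3

1. q=(17,32) nearest=0 d=32 new=(2,2) → add node 1 parent=0 cost=2
2. q=(33,24) nearest=1 d=31 new=(4,4) → blocked by [3,8]×[3,14], reject
3. q=(30,44) nearest=1 d=42 new=(4,4) → blocked by [3,8]×[3,14], reject
4. q=(24,37) nearest=1 d=35 new=(4,4) → blocked by [3,8]×[3,14], reject
5. q=(4,12) nearest=1 d=10 new=(4,4) → blocked by [3,8]×[3,14], reject
6. q=(24,27) nearest=1 d=25 new=(4,4) → blocked by [3,8]×[3,14], reject
7. q=(16,42) nearest=1 d=40 new=(4,4) → blocked by [3,8]×[3,14], reject
8. q=(6,34) nearest=1 d=32 new=(4,4) → blocked by [3,8]×[3,14], reject
9. q=(10,39) nearest=1 d=37 new=(4,4) → blocked by [3,8]×[3,14], reject
10. q=(16,2) nearest=1 d=14 new=(4,2) → add node 2 parent=1 cost=4
11. q=(29,1) nearest=2 d=25 new=(6,1) → add node 3 parent=2 cost=6
12. q=(35,12) nearest=3 d=29 new=(8,3) → blocked by [3,8]×[3,14], reject
13. q=(13,27) nearest=1 d=25 new=(4,4) → blocked by [3,8]×[3,14], reject
14. q=(25,28) nearest=1 d=26 new=(4,4) → blocked by [3,8]×[3,14], reject
15. q=(24,41) nearest=1 d=39 new=(4,4) → blocked by [3,8]×[3,14], reject
16. q=(20,24) nearest=1 d=22 new=(4,4) → blocked by [3,8]×[3,14], reject
17. q=(27,37) nearest=1 d=35 new=(4,4) → blocked by [3,8]×[3,14], reject
18. q=(16,6) nearest=3 d=10 new=(8,3) → blocked by [3,8]×[3,14], reject
19. q=(3,27) nearest=1 d=25 new=(3,4) → blocked by [3,8]×[3,14], reject
20. q=(10,2) nearest=3 d=4 new=(8,2) → add node 4 parent=3 cost=8
21. q=(18,32) nearest=1 d=30 new=(4,4) → blocked by [3,8]×[3,14], reject
22. q=(16,9) nearest=4 d=8 new=(10,4) → add node 5 parent=4 cost=10
23. q=(1,7) nearest=1 d=5 new=(1,4) → add node 6 parent=1 cost=4
24. q=(27,15) nearest=5 d=17 new=(12,6) → add node 7 parent=5 cost=12
25. q=(20,0) nearest=7 d=8 new=(14,4) → add node 8 parent=7 cost=14
26. q=(4,41) nearest=7 d=35 new=(10,8) → add node 9 parent=7 cost=14
27. q=(9,37) nearest=9 d=29 new=(9,10) → add node 10 parent=9 cost=16
28. q=(17,32) nearest=10 d=22 new=(11,12) → add node 11 parent=10 cost=18
29. q=(23,9) nearest=8 d=9 new=(16,6) → blocked by [16,18]×[3,14], reject
30. q=(13,12) nearest=11 d=2 new=(13,12) → add node 12 parent=11 cost=20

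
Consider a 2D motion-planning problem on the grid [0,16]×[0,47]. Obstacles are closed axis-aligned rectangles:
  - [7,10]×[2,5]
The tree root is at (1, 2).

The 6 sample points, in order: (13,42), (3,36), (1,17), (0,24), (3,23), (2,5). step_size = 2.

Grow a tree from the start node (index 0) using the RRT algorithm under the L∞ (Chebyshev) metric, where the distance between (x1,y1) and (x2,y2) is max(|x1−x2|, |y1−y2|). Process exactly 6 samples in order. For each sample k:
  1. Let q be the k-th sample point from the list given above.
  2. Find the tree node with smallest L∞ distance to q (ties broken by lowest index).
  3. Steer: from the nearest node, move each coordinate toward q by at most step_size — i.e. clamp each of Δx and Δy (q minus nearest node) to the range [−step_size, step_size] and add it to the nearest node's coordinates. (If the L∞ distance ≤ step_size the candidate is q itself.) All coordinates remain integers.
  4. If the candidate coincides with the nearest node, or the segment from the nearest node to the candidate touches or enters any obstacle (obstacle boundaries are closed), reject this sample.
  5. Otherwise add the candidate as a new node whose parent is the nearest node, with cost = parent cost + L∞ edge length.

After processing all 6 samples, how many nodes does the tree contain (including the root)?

Node count: 7

1. q=(13,42) nearest=0 d=40 new=(3,4) → add node 1 parent=0 cost=2
2. q=(3,36) nearest=1 d=32 new=(3,6) → add node 2 parent=1 cost=4
3. q=(1,17) nearest=2 d=11 new=(1,8) → add node 3 parent=2 cost=6
4. q=(0,24) nearest=3 d=16 new=(0,10) → add node 4 parent=3 cost=8
5. q=(3,23) nearest=4 d=13 new=(2,12) → add node 5 parent=4 cost=10
6. q=(2,5) nearest=1 d=1 new=(2,5) → add node 6 parent=1 cost=3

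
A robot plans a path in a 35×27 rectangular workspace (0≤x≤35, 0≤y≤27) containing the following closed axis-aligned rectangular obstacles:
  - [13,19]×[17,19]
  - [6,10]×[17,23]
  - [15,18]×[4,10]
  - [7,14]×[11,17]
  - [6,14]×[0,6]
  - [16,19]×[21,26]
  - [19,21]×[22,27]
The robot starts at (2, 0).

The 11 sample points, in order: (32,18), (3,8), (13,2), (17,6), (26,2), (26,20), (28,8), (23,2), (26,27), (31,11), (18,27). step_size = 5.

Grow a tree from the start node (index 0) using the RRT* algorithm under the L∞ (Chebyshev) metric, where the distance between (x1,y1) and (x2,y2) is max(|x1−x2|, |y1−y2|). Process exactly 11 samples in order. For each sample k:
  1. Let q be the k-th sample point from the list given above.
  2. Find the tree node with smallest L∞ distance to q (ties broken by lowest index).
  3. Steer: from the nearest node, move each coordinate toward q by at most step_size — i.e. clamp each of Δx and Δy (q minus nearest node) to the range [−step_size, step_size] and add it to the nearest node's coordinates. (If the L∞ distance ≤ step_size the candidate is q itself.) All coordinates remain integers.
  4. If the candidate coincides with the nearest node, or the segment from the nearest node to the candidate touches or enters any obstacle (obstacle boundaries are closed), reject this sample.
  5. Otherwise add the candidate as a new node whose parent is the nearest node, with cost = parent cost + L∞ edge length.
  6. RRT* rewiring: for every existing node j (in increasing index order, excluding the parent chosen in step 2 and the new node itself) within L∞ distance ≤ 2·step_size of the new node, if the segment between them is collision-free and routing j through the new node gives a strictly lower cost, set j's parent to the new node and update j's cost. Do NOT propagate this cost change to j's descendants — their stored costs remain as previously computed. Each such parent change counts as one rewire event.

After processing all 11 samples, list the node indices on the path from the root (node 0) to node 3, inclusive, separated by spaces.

Path: 0 1 2 3

1. q=(32,18) nearest=0 d=30 new=(7,5) → blocked by [6,14]×[0,6], reject
2. q=(3,8) nearest=0 d=8 new=(3,5) → add node 1 parent=0 cost=5
3. q=(13,2) nearest=1 d=10 new=(8,2) → blocked by [6,14]×[0,6], reject
4. q=(17,6) nearest=1 d=14 new=(8,6) → blocked by [6,14]×[0,6], reject
5. q=(26,2) nearest=1 d=23 new=(8,2) → blocked by [6,14]×[0,6], reject
6. q=(26,20) nearest=1 d=23 new=(8,10) → add node 2 parent=1 cost=10
7. q=(28,8) nearest=2 d=20 new=(13,8) → add node 3 parent=2 cost=15
8. q=(23,2) nearest=3 d=10 new=(18,3) → blocked by [15,18]×[4,10], reject
9. q=(26,27) nearest=2 d=18 new=(13,15) → blocked by [7,14]×[11,17], reject
10. q=(31,11) nearest=3 d=18 new=(18,11) → blocked by [15,18]×[4,10], reject
11. q=(18,27) nearest=2 d=17 new=(13,15) → blocked by [7,14]×[11,17], reject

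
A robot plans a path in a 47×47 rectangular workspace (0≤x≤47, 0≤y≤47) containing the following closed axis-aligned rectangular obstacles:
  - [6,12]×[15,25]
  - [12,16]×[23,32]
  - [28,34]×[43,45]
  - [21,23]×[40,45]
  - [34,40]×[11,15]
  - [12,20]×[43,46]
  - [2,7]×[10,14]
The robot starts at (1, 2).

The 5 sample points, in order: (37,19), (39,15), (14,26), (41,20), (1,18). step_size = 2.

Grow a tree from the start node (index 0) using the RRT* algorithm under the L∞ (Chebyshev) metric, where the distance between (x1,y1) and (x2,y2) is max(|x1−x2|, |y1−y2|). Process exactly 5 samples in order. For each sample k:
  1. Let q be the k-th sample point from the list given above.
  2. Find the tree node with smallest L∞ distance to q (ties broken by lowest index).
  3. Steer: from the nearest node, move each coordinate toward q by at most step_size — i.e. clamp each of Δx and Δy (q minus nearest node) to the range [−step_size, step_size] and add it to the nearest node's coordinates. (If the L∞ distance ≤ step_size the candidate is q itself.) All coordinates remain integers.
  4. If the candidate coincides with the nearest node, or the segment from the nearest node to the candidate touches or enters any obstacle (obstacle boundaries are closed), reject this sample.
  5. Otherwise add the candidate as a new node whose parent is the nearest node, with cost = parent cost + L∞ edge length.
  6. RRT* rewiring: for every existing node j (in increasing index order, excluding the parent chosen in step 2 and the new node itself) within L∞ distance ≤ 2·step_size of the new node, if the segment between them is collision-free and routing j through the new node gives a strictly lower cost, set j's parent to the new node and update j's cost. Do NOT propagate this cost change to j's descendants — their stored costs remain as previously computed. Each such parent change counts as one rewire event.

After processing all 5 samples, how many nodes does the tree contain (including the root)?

1. q=(37,19) nearest=0 d=36 new=(3,4) → add node 1 parent=0 cost=2
2. q=(39,15) nearest=1 d=36 new=(5,6) → add node 2 parent=1 cost=4
3. q=(14,26) nearest=2 d=20 new=(7,8) → add node 3 parent=2 cost=6
4. q=(41,20) nearest=3 d=34 new=(9,10) → add node 4 parent=3 cost=8
5. q=(1,18) nearest=4 d=8 new=(7,12) → blocked by [2,7]×[10,14], reject

Node count: 5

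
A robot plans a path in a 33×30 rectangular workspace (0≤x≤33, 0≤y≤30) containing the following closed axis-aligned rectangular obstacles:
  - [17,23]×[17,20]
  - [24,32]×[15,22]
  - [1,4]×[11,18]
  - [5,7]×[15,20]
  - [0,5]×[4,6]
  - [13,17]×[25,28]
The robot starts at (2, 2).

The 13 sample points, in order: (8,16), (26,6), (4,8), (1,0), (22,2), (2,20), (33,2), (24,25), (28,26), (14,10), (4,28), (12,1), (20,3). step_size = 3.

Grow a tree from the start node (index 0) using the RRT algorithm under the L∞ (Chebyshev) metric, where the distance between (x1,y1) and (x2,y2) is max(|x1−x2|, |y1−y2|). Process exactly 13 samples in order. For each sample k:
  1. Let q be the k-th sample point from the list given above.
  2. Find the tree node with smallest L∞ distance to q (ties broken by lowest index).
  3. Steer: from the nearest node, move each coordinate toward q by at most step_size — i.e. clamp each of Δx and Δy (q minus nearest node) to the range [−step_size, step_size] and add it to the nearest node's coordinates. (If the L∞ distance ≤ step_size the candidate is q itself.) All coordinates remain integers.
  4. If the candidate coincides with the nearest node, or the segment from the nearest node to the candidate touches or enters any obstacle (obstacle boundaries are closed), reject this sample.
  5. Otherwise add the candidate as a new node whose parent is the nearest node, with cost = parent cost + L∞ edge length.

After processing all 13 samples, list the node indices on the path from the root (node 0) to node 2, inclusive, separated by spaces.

Path: 0 2

1. q=(8,16) nearest=0 d=14 new=(5,5) → blocked by [0,5]×[4,6], reject
2. q=(26,6) nearest=0 d=24 new=(5,5) → blocked by [0,5]×[4,6], reject
3. q=(4,8) nearest=0 d=6 new=(4,5) → blocked by [0,5]×[4,6], reject
4. q=(1,0) nearest=0 d=2 new=(1,0) → add node 1 parent=0 cost=2
5. q=(22,2) nearest=0 d=20 new=(5,2) → add node 2 parent=0 cost=3
6. q=(2,20) nearest=0 d=18 new=(2,5) → blocked by [0,5]×[4,6], reject
7. q=(33,2) nearest=2 d=28 new=(8,2) → add node 3 parent=2 cost=6
8. q=(24,25) nearest=0 d=23 new=(5,5) → blocked by [0,5]×[4,6], reject
9. q=(28,26) nearest=2 d=24 new=(8,5) → add node 4 parent=2 cost=6
10. q=(14,10) nearest=4 d=6 new=(11,8) → add node 5 parent=4 cost=9
11. q=(4,28) nearest=5 d=20 new=(8,11) → add node 6 parent=5 cost=12
12. q=(12,1) nearest=3 d=4 new=(11,1) → add node 7 parent=3 cost=9
13. q=(20,3) nearest=5 d=9 new=(14,5) → add node 8 parent=5 cost=12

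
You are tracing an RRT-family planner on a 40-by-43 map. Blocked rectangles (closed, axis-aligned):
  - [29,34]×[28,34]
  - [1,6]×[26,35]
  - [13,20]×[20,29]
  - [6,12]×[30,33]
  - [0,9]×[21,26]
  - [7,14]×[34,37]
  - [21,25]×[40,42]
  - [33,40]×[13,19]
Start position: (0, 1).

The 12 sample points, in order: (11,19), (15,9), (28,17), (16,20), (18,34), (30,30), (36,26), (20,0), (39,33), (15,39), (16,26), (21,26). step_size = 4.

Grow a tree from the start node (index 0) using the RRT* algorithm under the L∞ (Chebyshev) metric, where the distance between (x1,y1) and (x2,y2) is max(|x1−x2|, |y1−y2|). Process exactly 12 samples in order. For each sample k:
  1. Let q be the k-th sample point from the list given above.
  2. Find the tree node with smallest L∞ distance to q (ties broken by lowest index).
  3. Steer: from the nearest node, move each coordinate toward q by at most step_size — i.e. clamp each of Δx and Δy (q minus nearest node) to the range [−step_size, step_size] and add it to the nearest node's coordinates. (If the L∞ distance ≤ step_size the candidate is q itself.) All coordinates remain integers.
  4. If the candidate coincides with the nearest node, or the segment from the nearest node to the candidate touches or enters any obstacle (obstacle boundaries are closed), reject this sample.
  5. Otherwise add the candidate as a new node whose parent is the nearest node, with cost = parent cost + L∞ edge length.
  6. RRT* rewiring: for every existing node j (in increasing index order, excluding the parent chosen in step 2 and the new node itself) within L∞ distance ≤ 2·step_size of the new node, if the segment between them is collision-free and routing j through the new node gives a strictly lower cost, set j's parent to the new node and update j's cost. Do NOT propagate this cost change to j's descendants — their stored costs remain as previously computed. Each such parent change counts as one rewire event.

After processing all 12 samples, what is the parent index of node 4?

Parent of node 4: 3

1. q=(11,19) nearest=0 d=18 new=(4,5) → add node 1 parent=0 cost=4
2. q=(15,9) nearest=1 d=11 new=(8,9) → add node 2 parent=1 cost=8
3. q=(28,17) nearest=2 d=20 new=(12,13) → add node 3 parent=2 cost=12
4. q=(16,20) nearest=3 d=7 new=(16,17) → add node 4 parent=3 cost=16
5. q=(18,34) nearest=4 d=17 new=(18,21) → blocked by [13,20]×[20,29], reject
6. q=(30,30) nearest=4 d=14 new=(20,21) → blocked by [13,20]×[20,29], reject
7. q=(36,26) nearest=4 d=20 new=(20,21) → blocked by [13,20]×[20,29], reject
8. q=(20,0) nearest=2 d=12 new=(12,5) → add node 5 parent=2 cost=12
9. q=(39,33) nearest=4 d=23 new=(20,21) → blocked by [13,20]×[20,29], reject
10. q=(15,39) nearest=4 d=22 new=(15,21) → blocked by [13,20]×[20,29], reject
11. q=(16,26) nearest=4 d=9 new=(16,21) → blocked by [13,20]×[20,29], reject
12. q=(21,26) nearest=4 d=9 new=(20,21) → blocked by [13,20]×[20,29], reject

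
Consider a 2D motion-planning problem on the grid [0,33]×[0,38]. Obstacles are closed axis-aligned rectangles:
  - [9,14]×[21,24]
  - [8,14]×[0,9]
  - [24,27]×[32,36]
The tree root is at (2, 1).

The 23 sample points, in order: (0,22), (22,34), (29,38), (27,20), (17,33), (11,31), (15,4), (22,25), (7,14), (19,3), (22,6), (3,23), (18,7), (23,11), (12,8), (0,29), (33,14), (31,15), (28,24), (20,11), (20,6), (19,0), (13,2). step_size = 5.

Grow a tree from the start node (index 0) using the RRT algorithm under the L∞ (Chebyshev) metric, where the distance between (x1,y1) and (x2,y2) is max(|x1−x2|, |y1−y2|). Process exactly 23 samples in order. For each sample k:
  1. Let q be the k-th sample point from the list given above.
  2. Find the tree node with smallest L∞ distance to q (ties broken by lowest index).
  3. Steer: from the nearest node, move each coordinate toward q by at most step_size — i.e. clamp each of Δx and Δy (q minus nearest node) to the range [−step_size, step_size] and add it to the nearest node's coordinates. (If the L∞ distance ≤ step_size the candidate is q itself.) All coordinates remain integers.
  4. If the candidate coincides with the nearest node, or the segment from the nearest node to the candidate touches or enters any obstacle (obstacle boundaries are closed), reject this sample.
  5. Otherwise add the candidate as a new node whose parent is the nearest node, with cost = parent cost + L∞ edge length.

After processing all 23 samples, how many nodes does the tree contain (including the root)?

1. q=(0,22) nearest=0 d=21 new=(0,6) → add node 1 parent=0 cost=5
2. q=(22,34) nearest=1 d=28 new=(5,11) → add node 2 parent=1 cost=10
3. q=(29,38) nearest=2 d=27 new=(10,16) → add node 3 parent=2 cost=15
4. q=(27,20) nearest=3 d=17 new=(15,20) → add node 4 parent=3 cost=20
5. q=(17,33) nearest=4 d=13 new=(17,25) → add node 5 parent=4 cost=25
6. q=(11,31) nearest=5 d=6 new=(12,30) → add node 6 parent=5 cost=30
7. q=(15,4) nearest=2 d=10 new=(10,6) → blocked by [8,14]×[0,9], reject
8. q=(22,25) nearest=5 d=5 new=(22,25) → add node 7 parent=5 cost=30
9. q=(7,14) nearest=2 d=3 new=(7,14) → add node 8 parent=2 cost=13
10. q=(19,3) nearest=8 d=12 new=(12,9) → blocked by [8,14]×[0,9], reject
11. q=(22,6) nearest=3 d=12 new=(15,11) → add node 9 parent=3 cost=20
12. q=(3,23) nearest=3 d=7 new=(5,21) → add node 10 parent=3 cost=20
13. q=(18,7) nearest=9 d=4 new=(18,7) → add node 11 parent=9 cost=24
14. q=(23,11) nearest=11 d=5 new=(23,11) → add node 12 parent=11 cost=29
15. q=(12,8) nearest=9 d=3 new=(12,8) → blocked by [8,14]×[0,9], reject
16. q=(0,29) nearest=10 d=8 new=(0,26) → add node 13 parent=10 cost=25
17. q=(33,14) nearest=12 d=10 new=(28,14) → add node 14 parent=12 cost=34
18. q=(31,15) nearest=14 d=3 new=(31,15) → add node 15 parent=14 cost=37
19. q=(28,24) nearest=7 d=6 new=(27,24) → add node 16 parent=7 cost=35
20. q=(20,11) nearest=12 d=3 new=(20,11) → add node 17 parent=12 cost=32
21. q=(20,6) nearest=11 d=2 new=(20,6) → add node 18 parent=11 cost=26
22. q=(19,0) nearest=18 d=6 new=(19,1) → add node 19 parent=18 cost=31
23. q=(13,2) nearest=11 d=5 new=(13,2) → blocked by [8,14]×[0,9], reject

Node count: 20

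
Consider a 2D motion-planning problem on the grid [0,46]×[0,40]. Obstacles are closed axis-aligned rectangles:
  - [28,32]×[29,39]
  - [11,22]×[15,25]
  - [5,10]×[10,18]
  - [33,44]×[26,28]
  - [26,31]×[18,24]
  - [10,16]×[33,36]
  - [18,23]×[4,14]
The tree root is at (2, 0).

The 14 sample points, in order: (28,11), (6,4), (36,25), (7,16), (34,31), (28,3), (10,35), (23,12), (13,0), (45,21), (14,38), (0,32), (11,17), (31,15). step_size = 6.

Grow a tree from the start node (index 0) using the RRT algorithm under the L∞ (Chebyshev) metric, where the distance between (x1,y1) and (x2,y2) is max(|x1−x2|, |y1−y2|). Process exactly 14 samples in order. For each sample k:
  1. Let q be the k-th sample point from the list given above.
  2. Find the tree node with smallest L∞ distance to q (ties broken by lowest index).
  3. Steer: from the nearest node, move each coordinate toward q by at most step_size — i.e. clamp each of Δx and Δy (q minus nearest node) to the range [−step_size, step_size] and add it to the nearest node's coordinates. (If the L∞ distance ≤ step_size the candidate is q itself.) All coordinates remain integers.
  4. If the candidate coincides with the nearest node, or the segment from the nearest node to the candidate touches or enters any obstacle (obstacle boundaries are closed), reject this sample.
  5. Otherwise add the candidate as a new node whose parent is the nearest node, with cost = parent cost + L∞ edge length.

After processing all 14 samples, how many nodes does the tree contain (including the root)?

1. q=(28,11) nearest=0 d=26 new=(8,6) → add node 1 parent=0 cost=6
2. q=(6,4) nearest=1 d=2 new=(6,4) → add node 2 parent=1 cost=8
3. q=(36,25) nearest=1 d=28 new=(14,12) → add node 3 parent=1 cost=12
4. q=(7,16) nearest=3 d=7 new=(8,16) → blocked by [5,10]×[10,18], reject
5. q=(34,31) nearest=3 d=20 new=(20,18) → blocked by [11,22]×[15,25], reject
6. q=(28,3) nearest=3 d=14 new=(20,6) → blocked by [18,23]×[4,14], reject
7. q=(10,35) nearest=3 d=23 new=(10,18) → blocked by [11,22]×[15,25], reject
8. q=(23,12) nearest=3 d=9 new=(20,12) → blocked by [18,23]×[4,14], reject
9. q=(13,0) nearest=1 d=6 new=(13,0) → add node 4 parent=1 cost=12
10. q=(45,21) nearest=3 d=31 new=(20,18) → blocked by [11,22]×[15,25], reject
11. q=(14,38) nearest=3 d=26 new=(14,18) → blocked by [11,22]×[15,25], reject
12. q=(0,32) nearest=3 d=20 new=(8,18) → blocked by [11,22]×[15,25], reject
13. q=(11,17) nearest=3 d=5 new=(11,17) → blocked by [11,22]×[15,25], reject
14. q=(31,15) nearest=3 d=17 new=(20,15) → blocked by [11,22]×[15,25], reject

Node count: 5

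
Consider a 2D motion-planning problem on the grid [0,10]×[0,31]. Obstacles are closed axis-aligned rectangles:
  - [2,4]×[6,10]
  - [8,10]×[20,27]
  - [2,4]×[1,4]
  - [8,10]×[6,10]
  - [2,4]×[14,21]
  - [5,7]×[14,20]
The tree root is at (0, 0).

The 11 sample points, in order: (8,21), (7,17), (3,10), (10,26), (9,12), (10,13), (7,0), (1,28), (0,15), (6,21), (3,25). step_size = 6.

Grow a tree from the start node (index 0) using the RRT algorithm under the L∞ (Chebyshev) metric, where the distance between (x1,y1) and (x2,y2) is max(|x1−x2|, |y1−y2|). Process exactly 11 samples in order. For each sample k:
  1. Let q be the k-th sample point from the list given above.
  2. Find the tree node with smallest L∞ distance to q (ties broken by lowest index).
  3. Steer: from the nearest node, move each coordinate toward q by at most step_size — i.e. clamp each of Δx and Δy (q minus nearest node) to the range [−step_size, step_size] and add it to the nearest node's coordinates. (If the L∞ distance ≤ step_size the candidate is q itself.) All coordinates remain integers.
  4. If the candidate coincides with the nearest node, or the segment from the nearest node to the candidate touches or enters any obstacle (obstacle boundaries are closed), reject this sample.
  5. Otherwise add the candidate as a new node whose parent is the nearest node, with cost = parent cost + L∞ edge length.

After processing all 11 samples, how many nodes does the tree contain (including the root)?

Node count: 4

1. q=(8,21) nearest=0 d=21 new=(6,6) → blocked by [2,4]×[1,4], reject
2. q=(7,17) nearest=0 d=17 new=(6,6) → blocked by [2,4]×[1,4], reject
3. q=(3,10) nearest=0 d=10 new=(3,6) → blocked by [2,4]×[6,10], reject
4. q=(10,26) nearest=0 d=26 new=(6,6) → blocked by [2,4]×[1,4], reject
5. q=(9,12) nearest=0 d=12 new=(6,6) → blocked by [2,4]×[1,4], reject
6. q=(10,13) nearest=0 d=13 new=(6,6) → blocked by [2,4]×[1,4], reject
7. q=(7,0) nearest=0 d=7 new=(6,0) → add node 1 parent=0 cost=6
8. q=(1,28) nearest=0 d=28 new=(1,6) → add node 2 parent=0 cost=6
9. q=(0,15) nearest=2 d=9 new=(0,12) → add node 3 parent=2 cost=12
10. q=(6,21) nearest=3 d=9 new=(6,18) → blocked by [2,4]×[14,21], reject
11. q=(3,25) nearest=3 d=13 new=(3,18) → blocked by [2,4]×[14,21], reject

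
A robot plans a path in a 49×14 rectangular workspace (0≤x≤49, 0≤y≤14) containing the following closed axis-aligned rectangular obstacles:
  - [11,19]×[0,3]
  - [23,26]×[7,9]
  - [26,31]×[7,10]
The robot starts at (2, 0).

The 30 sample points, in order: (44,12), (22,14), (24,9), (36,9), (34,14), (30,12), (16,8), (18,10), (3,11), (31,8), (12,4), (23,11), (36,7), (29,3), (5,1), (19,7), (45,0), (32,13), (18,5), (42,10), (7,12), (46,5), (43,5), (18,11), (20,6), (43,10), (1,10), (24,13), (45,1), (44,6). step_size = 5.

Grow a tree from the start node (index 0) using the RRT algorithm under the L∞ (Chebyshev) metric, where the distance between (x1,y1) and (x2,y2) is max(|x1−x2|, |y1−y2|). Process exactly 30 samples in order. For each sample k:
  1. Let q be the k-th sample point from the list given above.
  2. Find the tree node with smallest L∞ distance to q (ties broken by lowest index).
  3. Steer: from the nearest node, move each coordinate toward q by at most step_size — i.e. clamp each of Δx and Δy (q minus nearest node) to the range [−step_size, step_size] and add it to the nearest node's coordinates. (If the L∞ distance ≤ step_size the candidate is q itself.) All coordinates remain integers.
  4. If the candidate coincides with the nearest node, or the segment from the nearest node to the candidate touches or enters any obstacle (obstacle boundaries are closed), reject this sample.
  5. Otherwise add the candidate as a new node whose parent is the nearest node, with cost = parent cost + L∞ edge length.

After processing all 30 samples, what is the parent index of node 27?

Parent of node 27: 11

1. q=(44,12) nearest=0 d=42 new=(7,5) → add node 1 parent=0 cost=5
2. q=(22,14) nearest=1 d=15 new=(12,10) → add node 2 parent=1 cost=10
3. q=(24,9) nearest=2 d=12 new=(17,9) → add node 3 parent=2 cost=15
4. q=(36,9) nearest=3 d=19 new=(22,9) → add node 4 parent=3 cost=20
5. q=(34,14) nearest=4 d=12 new=(27,14) → add node 5 parent=4 cost=25
6. q=(30,12) nearest=5 d=3 new=(30,12) → add node 6 parent=5 cost=28
7. q=(16,8) nearest=3 d=1 new=(16,8) → add node 7 parent=3 cost=16
8. q=(18,10) nearest=3 d=1 new=(18,10) → add node 8 parent=3 cost=16
9. q=(3,11) nearest=1 d=6 new=(3,10) → add node 9 parent=1 cost=10
10. q=(31,8) nearest=6 d=4 new=(31,8) → blocked by [26,31]×[7,10], reject
11. q=(12,4) nearest=7 d=4 new=(12,4) → add node 10 parent=7 cost=20
12. q=(23,11) nearest=4 d=2 new=(23,11) → add node 11 parent=4 cost=22
13. q=(36,7) nearest=6 d=6 new=(35,7) → add node 12 parent=6 cost=33
14. q=(29,3) nearest=12 d=6 new=(30,3) → add node 13 parent=12 cost=38
15. q=(5,1) nearest=0 d=3 new=(5,1) → add node 14 parent=0 cost=3
16. q=(19,7) nearest=3 d=2 new=(19,7) → add node 15 parent=3 cost=17
17. q=(45,0) nearest=12 d=10 new=(40,2) → add node 16 parent=12 cost=38
18. q=(32,13) nearest=6 d=2 new=(32,13) → add node 17 parent=6 cost=30
19. q=(18,5) nearest=15 d=2 new=(18,5) → add node 18 parent=15 cost=19
20. q=(42,10) nearest=12 d=7 new=(40,10) → add node 19 parent=12 cost=38
21. q=(7,12) nearest=9 d=4 new=(7,12) → add node 20 parent=9 cost=14
22. q=(46,5) nearest=16 d=6 new=(45,5) → add node 21 parent=16 cost=43
23. q=(43,5) nearest=21 d=2 new=(43,5) → add node 22 parent=21 cost=45
24. q=(18,11) nearest=8 d=1 new=(18,11) → add node 23 parent=8 cost=17
25. q=(20,6) nearest=15 d=1 new=(20,6) → add node 24 parent=15 cost=18
26. q=(43,10) nearest=19 d=3 new=(43,10) → add node 25 parent=19 cost=41
27. q=(1,10) nearest=9 d=2 new=(1,10) → add node 26 parent=9 cost=12
28. q=(24,13) nearest=11 d=2 new=(24,13) → add node 27 parent=11 cost=24
29. q=(45,1) nearest=21 d=4 new=(45,1) → add node 28 parent=21 cost=47
30. q=(44,6) nearest=21 d=1 new=(44,6) → add node 29 parent=21 cost=44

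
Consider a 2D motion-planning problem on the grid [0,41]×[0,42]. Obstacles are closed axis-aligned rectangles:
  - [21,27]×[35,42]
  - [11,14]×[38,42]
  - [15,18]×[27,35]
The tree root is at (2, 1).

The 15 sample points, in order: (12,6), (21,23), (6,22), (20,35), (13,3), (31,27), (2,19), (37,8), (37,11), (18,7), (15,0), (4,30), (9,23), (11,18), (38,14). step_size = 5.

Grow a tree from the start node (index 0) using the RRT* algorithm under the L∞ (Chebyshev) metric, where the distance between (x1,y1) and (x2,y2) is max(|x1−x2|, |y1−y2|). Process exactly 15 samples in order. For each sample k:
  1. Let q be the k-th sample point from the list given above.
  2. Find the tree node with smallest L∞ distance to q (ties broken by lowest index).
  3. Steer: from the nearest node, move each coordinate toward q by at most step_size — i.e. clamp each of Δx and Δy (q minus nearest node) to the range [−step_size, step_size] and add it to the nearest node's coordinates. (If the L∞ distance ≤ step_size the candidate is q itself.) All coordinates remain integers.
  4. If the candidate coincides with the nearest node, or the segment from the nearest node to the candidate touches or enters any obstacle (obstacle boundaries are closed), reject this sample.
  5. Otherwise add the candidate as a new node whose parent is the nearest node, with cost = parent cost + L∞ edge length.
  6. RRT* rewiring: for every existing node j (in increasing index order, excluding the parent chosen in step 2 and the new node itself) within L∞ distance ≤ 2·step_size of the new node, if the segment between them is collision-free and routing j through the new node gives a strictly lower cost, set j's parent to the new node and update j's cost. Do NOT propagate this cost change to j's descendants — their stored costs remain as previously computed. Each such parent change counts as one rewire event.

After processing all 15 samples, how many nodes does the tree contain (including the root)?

Node count: 16

1. q=(12,6) nearest=0 d=10 new=(7,6) → add node 1 parent=0 cost=5
2. q=(21,23) nearest=1 d=17 new=(12,11) → add node 2 parent=1 cost=10
3. q=(6,22) nearest=2 d=11 new=(7,16) → add node 3 parent=2 cost=15
4. q=(20,35) nearest=3 d=19 new=(12,21) → add node 4 parent=3 cost=20
5. q=(13,3) nearest=1 d=6 new=(12,3) → add node 5 parent=1 cost=10
6. q=(31,27) nearest=2 d=19 new=(17,16) → add node 6 parent=2 cost=15
7. q=(2,19) nearest=3 d=5 new=(2,19) → add node 7 parent=3 cost=20
8. q=(37,8) nearest=6 d=20 new=(22,11) → add node 8 parent=6 cost=20
9. q=(37,11) nearest=8 d=15 new=(27,11) → add node 9 parent=8 cost=25
10. q=(18,7) nearest=8 d=4 new=(18,7) → add node 10 parent=8 cost=24
11. q=(15,0) nearest=5 d=3 new=(15,0) → add node 11 parent=5 cost=13; rewire 10→11 (20<24)
12. q=(4,30) nearest=4 d=9 new=(7,26) → add node 12 parent=4 cost=25
13. q=(9,23) nearest=4 d=3 new=(9,23) → add node 13 parent=4 cost=23
14. q=(11,18) nearest=4 d=3 new=(11,18) → add node 14 parent=4 cost=23
15. q=(38,14) nearest=9 d=11 new=(32,14) → add node 15 parent=9 cost=30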